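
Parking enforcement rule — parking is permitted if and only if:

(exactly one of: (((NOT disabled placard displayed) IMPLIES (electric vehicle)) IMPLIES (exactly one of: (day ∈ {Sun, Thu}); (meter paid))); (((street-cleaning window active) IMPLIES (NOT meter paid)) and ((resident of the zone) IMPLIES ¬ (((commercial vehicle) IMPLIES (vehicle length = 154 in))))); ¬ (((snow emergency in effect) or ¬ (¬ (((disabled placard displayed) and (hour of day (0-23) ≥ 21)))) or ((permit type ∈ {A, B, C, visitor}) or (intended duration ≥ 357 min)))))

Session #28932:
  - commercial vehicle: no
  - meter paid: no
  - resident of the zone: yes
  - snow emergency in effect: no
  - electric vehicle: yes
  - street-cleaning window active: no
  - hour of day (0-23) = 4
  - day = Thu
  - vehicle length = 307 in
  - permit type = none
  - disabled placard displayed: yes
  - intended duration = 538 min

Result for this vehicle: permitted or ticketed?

Permitted

Atomic conditions:
  NOT disabled placard displayed: yes → false
  electric vehicle: yes → true
  day ∈ {Sun, Thu}: Thu is in the set → true
  meter paid: no → false
  street-cleaning window active: no → false
  NOT meter paid: no → true
  resident of the zone: yes → true
  commercial vehicle: no → false
  vehicle length = 154 in: 307 == 154 is false
  snow emergency in effect: no → false
  disabled placard displayed: yes → true
  hour of day (0-23) ≥ 21: 4 ≥ 21 is false
  permit type ∈ {A, B, C, visitor}: none is not in the set → false
  intended duration ≥ 357 min: 538 ≥ 357 is true
Combine:
[1.1] false → true (antecedent false ⇒ implication holds) = true
[1.2] exactly-one(true, false) = true
[1] true → true = true
[2.1] false → true (antecedent false ⇒ implication holds) = true
[2.2.2.1] false → false (antecedent false ⇒ implication holds) = true
[2.2.2] NOT true = false
[2.2] true → false = false
[2] true AND false = false
[3.1.2.1.1] true AND false = false
[3.1.2.1] NOT false = true
[3.1.2] NOT true = false
[3.1.3] false OR true = true
[3.1] false OR false OR true = true
[3] NOT true = false
[root] exactly-one(true, false, false) = true
Overall: true → permitted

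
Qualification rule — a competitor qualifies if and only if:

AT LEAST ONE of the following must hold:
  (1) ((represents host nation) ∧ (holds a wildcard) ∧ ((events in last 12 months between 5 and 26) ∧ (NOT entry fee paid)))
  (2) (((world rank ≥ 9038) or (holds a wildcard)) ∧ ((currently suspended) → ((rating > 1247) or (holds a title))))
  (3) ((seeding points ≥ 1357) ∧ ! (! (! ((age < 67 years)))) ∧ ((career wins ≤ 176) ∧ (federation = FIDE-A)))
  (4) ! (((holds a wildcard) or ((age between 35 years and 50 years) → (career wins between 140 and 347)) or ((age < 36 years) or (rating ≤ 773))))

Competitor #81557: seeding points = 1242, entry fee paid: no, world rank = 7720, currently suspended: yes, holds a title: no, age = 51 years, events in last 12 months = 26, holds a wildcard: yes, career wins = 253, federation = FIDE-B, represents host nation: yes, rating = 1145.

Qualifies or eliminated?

Atomic conditions:
  represents host nation: yes → true
  holds a wildcard: yes → true
  events in last 12 months between 5 and 26: 26 in [5, 26] is true
  NOT entry fee paid: no → true
  world rank ≥ 9038: 7720 ≥ 9038 is false
  currently suspended: yes → true
  rating > 1247: 1145 > 1247 is false
  holds a title: no → false
  seeding points ≥ 1357: 1242 ≥ 1357 is false
  age < 67 years: 51 < 67 is true
  career wins ≤ 176: 253 ≤ 176 is false
  federation = FIDE-A: FIDE-B == FIDE-A is false
  age between 35 years and 50 years: 51 in [35, 50] is false
  career wins between 140 and 347: 253 in [140, 347] is true
  age < 36 years: 51 < 36 is false
  rating ≤ 773: 1145 ≤ 773 is false
Combine:
[1.3] true AND true = true
[1] true AND true AND true = true
[2.1] false OR true = true
[2.2.2] false OR false = false
[2.2] true → false = false
[2] true AND false = false
[3.2.1.1] NOT true = false
[3.2.1] NOT false = true
[3.2] NOT true = false
[3.3] false AND false = false
[3] false AND false AND false = false
[4.1.2] false → true (antecedent false ⇒ implication holds) = true
[4.1.3] false OR false = false
[4.1] true OR true OR false = true
[4] NOT true = false
[root] true OR false OR false OR false = true
Overall: true → qualifies

Qualifies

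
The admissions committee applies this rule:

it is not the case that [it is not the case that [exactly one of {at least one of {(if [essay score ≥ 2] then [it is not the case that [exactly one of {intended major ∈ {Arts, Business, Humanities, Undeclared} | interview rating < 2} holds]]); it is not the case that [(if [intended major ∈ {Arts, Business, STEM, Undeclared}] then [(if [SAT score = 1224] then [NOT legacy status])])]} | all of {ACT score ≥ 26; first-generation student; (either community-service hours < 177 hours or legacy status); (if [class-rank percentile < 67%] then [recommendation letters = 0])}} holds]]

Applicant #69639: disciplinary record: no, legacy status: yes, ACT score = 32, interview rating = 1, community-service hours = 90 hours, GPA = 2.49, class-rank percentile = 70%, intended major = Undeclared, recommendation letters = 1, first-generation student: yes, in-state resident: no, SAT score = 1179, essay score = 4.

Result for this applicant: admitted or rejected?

Atomic conditions:
  essay score ≥ 2: 4 ≥ 2 is true
  intended major ∈ {Arts, Business, Humanities, Undeclared}: Undeclared is in the set → true
  interview rating < 2: 1 < 2 is true
  intended major ∈ {Arts, Business, STEM, Undeclared}: Undeclared is in the set → true
  SAT score = 1224: 1179 == 1224 is false
  NOT legacy status: yes → false
  ACT score ≥ 26: 32 ≥ 26 is true
  first-generation student: yes → true
  community-service hours < 177 hours: 90 < 177 is true
  legacy status: yes → true
  class-rank percentile < 67%: 70 < 67 is false
  recommendation letters = 0: 1 == 0 is false
Combine:
[1.1.1.1.2.1] exactly-one(true, true) = false
[1.1.1.1.2] NOT false = true
[1.1.1.1] true → true = true
[1.1.1.2.1.2] false → false (antecedent false ⇒ implication holds) = true
[1.1.1.2.1] true → true = true
[1.1.1.2] NOT true = false
[1.1.1] true OR false = true
[1.1.2.3] true OR true = true
[1.1.2.4] false → false (antecedent false ⇒ implication holds) = true
[1.1.2] true AND true AND true AND true = true
[1.1] exactly-one(true, true) = false
[1] NOT false = true
[root] NOT true = false
Overall: false → rejected

Rejected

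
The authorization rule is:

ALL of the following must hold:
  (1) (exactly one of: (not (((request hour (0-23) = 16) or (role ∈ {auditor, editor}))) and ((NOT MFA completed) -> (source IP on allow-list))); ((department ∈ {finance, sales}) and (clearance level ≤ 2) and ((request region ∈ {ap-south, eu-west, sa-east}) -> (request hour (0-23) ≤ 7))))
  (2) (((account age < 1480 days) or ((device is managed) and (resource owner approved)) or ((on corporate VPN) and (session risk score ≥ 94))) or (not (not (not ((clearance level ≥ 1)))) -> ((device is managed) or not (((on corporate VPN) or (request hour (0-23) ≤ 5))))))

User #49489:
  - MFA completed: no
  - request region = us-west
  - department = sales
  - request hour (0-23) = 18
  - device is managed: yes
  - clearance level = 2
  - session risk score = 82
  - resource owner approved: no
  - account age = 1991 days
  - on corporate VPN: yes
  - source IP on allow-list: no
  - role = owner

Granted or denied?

Granted

Atomic conditions:
  request hour (0-23) = 16: 18 == 16 is false
  role ∈ {auditor, editor}: owner is not in the set → false
  NOT MFA completed: no → true
  source IP on allow-list: no → false
  department ∈ {finance, sales}: sales is in the set → true
  clearance level ≤ 2: 2 ≤ 2 is true
  request region ∈ {ap-south, eu-west, sa-east}: us-west is not in the set → false
  request hour (0-23) ≤ 7: 18 ≤ 7 is false
  account age < 1480 days: 1991 < 1480 is false
  device is managed: yes → true
  resource owner approved: no → false
  on corporate VPN: yes → true
  session risk score ≥ 94: 82 ≥ 94 is false
  clearance level ≥ 1: 2 ≥ 1 is true
  request hour (0-23) ≤ 5: 18 ≤ 5 is false
Combine:
[1.1.1.1] false OR false = false
[1.1.1] NOT false = true
[1.1.2] true → false = false
[1.1] true AND false = false
[1.2.3] false → false (antecedent false ⇒ implication holds) = true
[1.2] true AND true AND true = true
[1] exactly-one(false, true) = true
[2.1.2] true AND false = false
[2.1.3] true AND false = false
[2.1] false OR false OR false = false
[2.2.1.1.1] NOT true = false
[2.2.1.1] NOT false = true
[2.2.1] NOT true = false
[2.2.2.2.1] true OR false = true
[2.2.2.2] NOT true = false
[2.2.2] true OR false = true
[2.2] false → true (antecedent false ⇒ implication holds) = true
[2] false OR true = true
[root] true AND true = true
Overall: true → granted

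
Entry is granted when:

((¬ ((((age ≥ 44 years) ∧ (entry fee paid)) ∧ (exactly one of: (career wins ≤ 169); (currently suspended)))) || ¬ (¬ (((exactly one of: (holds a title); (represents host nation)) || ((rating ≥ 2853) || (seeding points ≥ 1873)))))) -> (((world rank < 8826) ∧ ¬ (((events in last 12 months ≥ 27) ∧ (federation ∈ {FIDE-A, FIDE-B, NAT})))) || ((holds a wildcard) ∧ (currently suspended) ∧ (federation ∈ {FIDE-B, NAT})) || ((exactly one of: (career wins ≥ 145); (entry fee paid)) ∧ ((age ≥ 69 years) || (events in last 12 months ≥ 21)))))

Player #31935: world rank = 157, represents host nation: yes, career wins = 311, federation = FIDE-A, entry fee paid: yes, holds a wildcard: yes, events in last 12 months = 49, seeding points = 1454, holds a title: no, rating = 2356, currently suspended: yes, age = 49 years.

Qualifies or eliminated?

Eliminated

Atomic conditions:
  age ≥ 44 years: 49 ≥ 44 is true
  entry fee paid: yes → true
  career wins ≤ 169: 311 ≤ 169 is false
  currently suspended: yes → true
  holds a title: no → false
  represents host nation: yes → true
  rating ≥ 2853: 2356 ≥ 2853 is false
  seeding points ≥ 1873: 1454 ≥ 1873 is false
  world rank < 8826: 157 < 8826 is true
  events in last 12 months ≥ 27: 49 ≥ 27 is true
  federation ∈ {FIDE-A, FIDE-B, NAT}: FIDE-A is in the set → true
  holds a wildcard: yes → true
  federation ∈ {FIDE-B, NAT}: FIDE-A is not in the set → false
  career wins ≥ 145: 311 ≥ 145 is true
  age ≥ 69 years: 49 ≥ 69 is false
  events in last 12 months ≥ 21: 49 ≥ 21 is true
Combine:
[1.1.1.1] true AND true = true
[1.1.1.2] exactly-one(false, true) = true
[1.1.1] true AND true = true
[1.1] NOT true = false
[1.2.1.1.1] exactly-one(false, true) = true
[1.2.1.1.2] false OR false = false
[1.2.1.1] true OR false = true
[1.2.1] NOT true = false
[1.2] NOT false = true
[1] false OR true = true
[2.1.2.1] true AND true = true
[2.1.2] NOT true = false
[2.1] true AND false = false
[2.2] true AND true AND false = false
[2.3.1] exactly-one(true, true) = false
[2.3.2] false OR true = true
[2.3] false AND true = false
[2] false OR false OR false = false
[root] true → false = false
Overall: false → eliminated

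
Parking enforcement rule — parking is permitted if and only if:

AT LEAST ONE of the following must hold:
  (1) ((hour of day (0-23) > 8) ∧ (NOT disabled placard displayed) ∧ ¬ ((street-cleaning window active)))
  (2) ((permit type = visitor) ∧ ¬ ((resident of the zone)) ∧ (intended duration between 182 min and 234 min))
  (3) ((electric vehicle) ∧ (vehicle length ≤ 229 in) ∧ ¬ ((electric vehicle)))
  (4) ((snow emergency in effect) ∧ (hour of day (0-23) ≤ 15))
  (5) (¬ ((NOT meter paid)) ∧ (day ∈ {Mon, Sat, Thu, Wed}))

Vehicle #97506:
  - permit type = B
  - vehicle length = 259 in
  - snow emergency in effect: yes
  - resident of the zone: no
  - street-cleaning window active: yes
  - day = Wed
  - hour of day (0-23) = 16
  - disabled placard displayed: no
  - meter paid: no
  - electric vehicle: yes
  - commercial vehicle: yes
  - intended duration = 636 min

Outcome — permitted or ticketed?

Atomic conditions:
  hour of day (0-23) > 8: 16 > 8 is true
  NOT disabled placard displayed: no → true
  street-cleaning window active: yes → true
  permit type = visitor: B == visitor is false
  resident of the zone: no → false
  intended duration between 182 min and 234 min: 636 in [182, 234] is false
  electric vehicle: yes → true
  vehicle length ≤ 229 in: 259 ≤ 229 is false
  snow emergency in effect: yes → true
  hour of day (0-23) ≤ 15: 16 ≤ 15 is false
  NOT meter paid: no → true
  day ∈ {Mon, Sat, Thu, Wed}: Wed is in the set → true
Combine:
[1.3] NOT true = false
[1] true AND true AND false = false
[2.2] NOT false = true
[2] false AND true AND false = false
[3.3] NOT true = false
[3] true AND false AND false = false
[4] true AND false = false
[5.1] NOT true = false
[5] false AND true = false
[root] false OR false OR false OR false OR false = false
Overall: false → ticketed

Ticketed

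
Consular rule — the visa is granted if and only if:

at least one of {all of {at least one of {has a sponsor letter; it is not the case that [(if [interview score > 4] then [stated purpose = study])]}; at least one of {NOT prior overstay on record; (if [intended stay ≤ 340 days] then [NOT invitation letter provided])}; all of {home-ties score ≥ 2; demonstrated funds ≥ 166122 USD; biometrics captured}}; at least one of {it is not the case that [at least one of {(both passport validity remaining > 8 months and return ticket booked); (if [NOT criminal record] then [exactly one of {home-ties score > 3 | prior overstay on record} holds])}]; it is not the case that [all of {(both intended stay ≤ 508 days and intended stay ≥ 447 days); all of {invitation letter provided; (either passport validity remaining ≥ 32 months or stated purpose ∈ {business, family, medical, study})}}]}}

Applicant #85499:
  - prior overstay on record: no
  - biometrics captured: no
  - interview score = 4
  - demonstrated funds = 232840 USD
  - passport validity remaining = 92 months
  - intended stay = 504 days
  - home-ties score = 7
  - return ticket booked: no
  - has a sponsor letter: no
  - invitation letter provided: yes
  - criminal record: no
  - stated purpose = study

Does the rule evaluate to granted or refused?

Refused

Atomic conditions:
  has a sponsor letter: no → false
  interview score > 4: 4 > 4 is false
  stated purpose = study: study == study is true
  NOT prior overstay on record: no → true
  intended stay ≤ 340 days: 504 ≤ 340 is false
  NOT invitation letter provided: yes → false
  home-ties score ≥ 2: 7 ≥ 2 is true
  demonstrated funds ≥ 166122 USD: 232840 ≥ 166122 is true
  biometrics captured: no → false
  passport validity remaining > 8 months: 92 > 8 is true
  return ticket booked: no → false
  NOT criminal record: no → true
  home-ties score > 3: 7 > 3 is true
  prior overstay on record: no → false
  intended stay ≤ 508 days: 504 ≤ 508 is true
  intended stay ≥ 447 days: 504 ≥ 447 is true
  invitation letter provided: yes → true
  passport validity remaining ≥ 32 months: 92 ≥ 32 is true
  stated purpose ∈ {business, family, medical, study}: study is in the set → true
Combine:
[1.1.2.1] false → true (antecedent false ⇒ implication holds) = true
[1.1.2] NOT true = false
[1.1] false OR false = false
[1.2.2] false → false (antecedent false ⇒ implication holds) = true
[1.2] true OR true = true
[1.3] true AND true AND false = false
[1] false AND true AND false = false
[2.1.1.1] true AND false = false
[2.1.1.2.2] exactly-one(true, false) = true
[2.1.1.2] true → true = true
[2.1.1] false OR true = true
[2.1] NOT true = false
[2.2.1.1] true AND true = true
[2.2.1.2.2] true OR true = true
[2.2.1.2] true AND true = true
[2.2.1] true AND true = true
[2.2] NOT true = false
[2] false OR false = false
[root] false OR false = false
Overall: false → refused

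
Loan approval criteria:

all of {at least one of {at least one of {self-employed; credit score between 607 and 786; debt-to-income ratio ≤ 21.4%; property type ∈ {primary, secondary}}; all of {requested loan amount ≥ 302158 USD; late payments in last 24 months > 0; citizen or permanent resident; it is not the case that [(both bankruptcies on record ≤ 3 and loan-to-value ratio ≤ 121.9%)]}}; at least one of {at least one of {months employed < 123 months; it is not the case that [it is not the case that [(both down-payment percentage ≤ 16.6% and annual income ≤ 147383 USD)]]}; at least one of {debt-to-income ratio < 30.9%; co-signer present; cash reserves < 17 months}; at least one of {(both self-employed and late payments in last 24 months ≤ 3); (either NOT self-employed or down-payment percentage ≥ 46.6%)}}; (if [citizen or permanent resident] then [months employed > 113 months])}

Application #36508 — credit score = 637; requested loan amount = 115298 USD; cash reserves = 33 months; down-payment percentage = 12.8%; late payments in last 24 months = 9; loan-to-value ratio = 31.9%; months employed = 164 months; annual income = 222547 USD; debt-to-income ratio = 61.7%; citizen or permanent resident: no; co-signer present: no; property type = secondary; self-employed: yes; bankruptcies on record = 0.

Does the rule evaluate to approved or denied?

Denied

Atomic conditions:
  self-employed: yes → true
  credit score between 607 and 786: 637 in [607, 786] is true
  debt-to-income ratio ≤ 21.4%: 61.7 ≤ 21.4 is false
  property type ∈ {primary, secondary}: secondary is in the set → true
  requested loan amount ≥ 302158 USD: 115298 ≥ 302158 is false
  late payments in last 24 months > 0: 9 > 0 is true
  citizen or permanent resident: no → false
  bankruptcies on record ≤ 3: 0 ≤ 3 is true
  loan-to-value ratio ≤ 121.9%: 31.9 ≤ 121.9 is true
  months employed < 123 months: 164 < 123 is false
  down-payment percentage ≤ 16.6%: 12.8 ≤ 16.6 is true
  annual income ≤ 147383 USD: 222547 ≤ 147383 is false
  debt-to-income ratio < 30.9%: 61.7 < 30.9 is false
  co-signer present: no → false
  cash reserves < 17 months: 33 < 17 is false
  late payments in last 24 months ≤ 3: 9 ≤ 3 is false
  NOT self-employed: yes → false
  down-payment percentage ≥ 46.6%: 12.8 ≥ 46.6 is false
  months employed > 113 months: 164 > 113 is true
Combine:
[1.1] true OR true OR false OR true = true
[1.2.4.1] true AND true = true
[1.2.4] NOT true = false
[1.2] false AND true AND false AND false = false
[1] true OR false = true
[2.1.2.1.1] true AND false = false
[2.1.2.1] NOT false = true
[2.1.2] NOT true = false
[2.1] false OR false = false
[2.2] false OR false OR false = false
[2.3.1] true AND false = false
[2.3.2] false OR false = false
[2.3] false OR false = false
[2] false OR false OR false = false
[3] false → true (antecedent false ⇒ implication holds) = true
[root] true AND false AND true = false
Overall: false → denied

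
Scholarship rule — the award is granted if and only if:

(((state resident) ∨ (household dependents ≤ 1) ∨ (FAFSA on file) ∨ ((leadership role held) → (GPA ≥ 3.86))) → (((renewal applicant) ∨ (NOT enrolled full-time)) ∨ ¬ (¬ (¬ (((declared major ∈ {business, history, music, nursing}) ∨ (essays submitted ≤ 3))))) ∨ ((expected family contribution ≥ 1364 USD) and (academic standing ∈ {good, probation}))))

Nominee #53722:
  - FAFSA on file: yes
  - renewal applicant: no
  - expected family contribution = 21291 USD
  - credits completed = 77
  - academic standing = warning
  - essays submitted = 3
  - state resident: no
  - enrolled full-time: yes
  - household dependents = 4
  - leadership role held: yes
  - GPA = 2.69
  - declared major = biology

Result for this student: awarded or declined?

Atomic conditions:
  state resident: no → false
  household dependents ≤ 1: 4 ≤ 1 is false
  FAFSA on file: yes → true
  leadership role held: yes → true
  GPA ≥ 3.86: 2.69 ≥ 3.86 is false
  renewal applicant: no → false
  NOT enrolled full-time: yes → false
  declared major ∈ {business, history, music, nursing}: biology is not in the set → false
  essays submitted ≤ 3: 3 ≤ 3 is true
  expected family contribution ≥ 1364 USD: 21291 ≥ 1364 is true
  academic standing ∈ {good, probation}: warning is not in the set → false
Combine:
[1.4] true → false = false
[1] false OR false OR true OR false = true
[2.1] false OR false = false
[2.2.1.1.1] false OR true = true
[2.2.1.1] NOT true = false
[2.2.1] NOT false = true
[2.2] NOT true = false
[2.3] true AND false = false
[2] false OR false OR false = false
[root] true → false = false
Overall: false → declined

Declined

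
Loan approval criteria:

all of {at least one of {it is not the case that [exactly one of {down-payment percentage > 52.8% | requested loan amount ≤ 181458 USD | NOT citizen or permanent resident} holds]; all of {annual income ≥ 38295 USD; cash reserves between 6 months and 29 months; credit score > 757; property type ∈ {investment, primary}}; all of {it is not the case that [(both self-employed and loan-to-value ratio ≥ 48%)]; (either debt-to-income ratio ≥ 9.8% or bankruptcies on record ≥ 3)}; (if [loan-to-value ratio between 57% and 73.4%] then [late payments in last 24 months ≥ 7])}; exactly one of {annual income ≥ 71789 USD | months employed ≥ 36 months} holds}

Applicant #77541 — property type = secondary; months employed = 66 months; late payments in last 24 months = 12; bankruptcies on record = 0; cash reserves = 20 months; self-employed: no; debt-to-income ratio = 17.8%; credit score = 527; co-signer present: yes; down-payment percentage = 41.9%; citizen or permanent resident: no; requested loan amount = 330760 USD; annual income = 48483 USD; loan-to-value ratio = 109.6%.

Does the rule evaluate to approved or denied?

Approved

Atomic conditions:
  down-payment percentage > 52.8%: 41.9 > 52.8 is false
  requested loan amount ≤ 181458 USD: 330760 ≤ 181458 is false
  NOT citizen or permanent resident: no → true
  annual income ≥ 38295 USD: 48483 ≥ 38295 is true
  cash reserves between 6 months and 29 months: 20 in [6, 29] is true
  credit score > 757: 527 > 757 is false
  property type ∈ {investment, primary}: secondary is not in the set → false
  self-employed: no → false
  loan-to-value ratio ≥ 48%: 109.6 ≥ 48 is true
  debt-to-income ratio ≥ 9.8%: 17.8 ≥ 9.8 is true
  bankruptcies on record ≥ 3: 0 ≥ 3 is false
  loan-to-value ratio between 57% and 73.4%: 109.6 in [57, 73.4] is false
  late payments in last 24 months ≥ 7: 12 ≥ 7 is true
  annual income ≥ 71789 USD: 48483 ≥ 71789 is false
  months employed ≥ 36 months: 66 ≥ 36 is true
Combine:
[1.1.1] exactly-one(false, false, true) = true
[1.1] NOT true = false
[1.2] true AND true AND false AND false = false
[1.3.1.1] false AND true = false
[1.3.1] NOT false = true
[1.3.2] true OR false = true
[1.3] true AND true = true
[1.4] false → true (antecedent false ⇒ implication holds) = true
[1] false OR false OR true OR true = true
[2] exactly-one(false, true) = true
[root] true AND true = true
Overall: true → approved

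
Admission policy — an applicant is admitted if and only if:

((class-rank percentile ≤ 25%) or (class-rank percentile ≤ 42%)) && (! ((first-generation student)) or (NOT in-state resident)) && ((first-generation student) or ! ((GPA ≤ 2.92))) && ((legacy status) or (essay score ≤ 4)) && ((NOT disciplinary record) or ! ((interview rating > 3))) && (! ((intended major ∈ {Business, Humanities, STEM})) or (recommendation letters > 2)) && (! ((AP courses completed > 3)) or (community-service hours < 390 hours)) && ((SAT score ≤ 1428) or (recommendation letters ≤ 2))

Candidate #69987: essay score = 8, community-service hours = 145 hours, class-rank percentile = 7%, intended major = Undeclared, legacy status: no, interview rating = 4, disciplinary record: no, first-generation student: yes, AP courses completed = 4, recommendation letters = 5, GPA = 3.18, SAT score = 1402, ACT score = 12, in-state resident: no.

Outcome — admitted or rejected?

Rejected

Atomic conditions:
  class-rank percentile ≤ 25%: 7 ≤ 25 is true
  class-rank percentile ≤ 42%: 7 ≤ 42 is true
  first-generation student: yes → true
  NOT in-state resident: no → true
  GPA ≤ 2.92: 3.18 ≤ 2.92 is false
  legacy status: no → false
  essay score ≤ 4: 8 ≤ 4 is false
  NOT disciplinary record: no → true
  interview rating > 3: 4 > 3 is true
  intended major ∈ {Business, Humanities, STEM}: Undeclared is not in the set → false
  recommendation letters > 2: 5 > 2 is true
  AP courses completed > 3: 4 > 3 is true
  community-service hours < 390 hours: 145 < 390 is true
  SAT score ≤ 1428: 1402 ≤ 1428 is true
  recommendation letters ≤ 2: 5 ≤ 2 is false
Combine:
[1] true OR true = true
[2.1] NOT true = false
[2] false OR true = true
[3.2] NOT false = true
[3] true OR true = true
[4] false OR false = false
[5.2] NOT true = false
[5] true OR false = true
[6.1] NOT false = true
[6] true OR true = true
[7.1] NOT true = false
[7] false OR true = true
[8] true OR false = true
[root] true AND true AND true AND false AND true AND true AND true AND true = false
Overall: false → rejected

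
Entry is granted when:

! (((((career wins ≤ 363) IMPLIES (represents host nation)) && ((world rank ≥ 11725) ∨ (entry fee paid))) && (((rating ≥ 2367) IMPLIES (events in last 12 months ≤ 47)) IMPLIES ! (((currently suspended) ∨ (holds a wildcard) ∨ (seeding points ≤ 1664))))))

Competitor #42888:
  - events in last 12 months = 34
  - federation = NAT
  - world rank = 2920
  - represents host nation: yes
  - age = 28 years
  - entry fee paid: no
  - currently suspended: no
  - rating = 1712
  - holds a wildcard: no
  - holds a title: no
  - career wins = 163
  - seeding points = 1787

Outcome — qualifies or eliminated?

Atomic conditions:
  career wins ≤ 363: 163 ≤ 363 is true
  represents host nation: yes → true
  world rank ≥ 11725: 2920 ≥ 11725 is false
  entry fee paid: no → false
  rating ≥ 2367: 1712 ≥ 2367 is false
  events in last 12 months ≤ 47: 34 ≤ 47 is true
  currently suspended: no → false
  holds a wildcard: no → false
  seeding points ≤ 1664: 1787 ≤ 1664 is false
Combine:
[1.1.1] true → true = true
[1.1.2] false OR false = false
[1.1] true AND false = false
[1.2.1] false → true (antecedent false ⇒ implication holds) = true
[1.2.2.1] false OR false OR false = false
[1.2.2] NOT false = true
[1.2] true → true = true
[1] false AND true = false
[root] NOT false = true
Overall: true → qualifies

Qualifies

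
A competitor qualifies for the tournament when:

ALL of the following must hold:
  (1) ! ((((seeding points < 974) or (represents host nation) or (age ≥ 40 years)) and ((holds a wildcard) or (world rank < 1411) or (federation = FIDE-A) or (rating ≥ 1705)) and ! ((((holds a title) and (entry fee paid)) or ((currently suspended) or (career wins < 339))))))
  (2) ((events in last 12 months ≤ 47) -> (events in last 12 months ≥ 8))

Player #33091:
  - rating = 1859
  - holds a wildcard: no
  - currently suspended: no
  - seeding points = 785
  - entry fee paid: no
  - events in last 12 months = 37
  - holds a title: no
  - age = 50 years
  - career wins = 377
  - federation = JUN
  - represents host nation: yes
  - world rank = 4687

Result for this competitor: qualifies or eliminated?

Eliminated

Atomic conditions:
  seeding points < 974: 785 < 974 is true
  represents host nation: yes → true
  age ≥ 40 years: 50 ≥ 40 is true
  holds a wildcard: no → false
  world rank < 1411: 4687 < 1411 is false
  federation = FIDE-A: JUN == FIDE-A is false
  rating ≥ 1705: 1859 ≥ 1705 is true
  holds a title: no → false
  entry fee paid: no → false
  currently suspended: no → false
  career wins < 339: 377 < 339 is false
  events in last 12 months ≤ 47: 37 ≤ 47 is true
  events in last 12 months ≥ 8: 37 ≥ 8 is true
Combine:
[1.1.1] true OR true OR true = true
[1.1.2] false OR false OR false OR true = true
[1.1.3.1.1] false AND false = false
[1.1.3.1.2] false OR false = false
[1.1.3.1] false OR false = false
[1.1.3] NOT false = true
[1.1] true AND true AND true = true
[1] NOT true = false
[2] true → true = true
[root] false AND true = false
Overall: false → eliminated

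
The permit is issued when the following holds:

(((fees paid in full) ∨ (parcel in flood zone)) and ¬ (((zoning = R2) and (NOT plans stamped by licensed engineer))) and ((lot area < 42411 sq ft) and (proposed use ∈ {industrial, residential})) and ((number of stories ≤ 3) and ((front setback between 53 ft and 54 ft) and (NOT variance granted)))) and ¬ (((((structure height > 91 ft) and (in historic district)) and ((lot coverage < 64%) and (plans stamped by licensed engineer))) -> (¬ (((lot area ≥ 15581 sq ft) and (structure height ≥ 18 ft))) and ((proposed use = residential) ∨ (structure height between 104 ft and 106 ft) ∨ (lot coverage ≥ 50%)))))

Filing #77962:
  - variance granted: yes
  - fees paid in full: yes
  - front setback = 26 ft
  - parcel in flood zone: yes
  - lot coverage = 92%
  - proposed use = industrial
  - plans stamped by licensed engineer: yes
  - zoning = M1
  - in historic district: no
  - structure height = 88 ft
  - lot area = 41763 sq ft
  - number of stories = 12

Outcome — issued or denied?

Denied

Atomic conditions:
  fees paid in full: yes → true
  parcel in flood zone: yes → true
  zoning = R2: M1 == R2 is false
  NOT plans stamped by licensed engineer: yes → false
  lot area < 42411 sq ft: 41763 < 42411 is true
  proposed use ∈ {industrial, residential}: industrial is in the set → true
  number of stories ≤ 3: 12 ≤ 3 is false
  front setback between 53 ft and 54 ft: 26 in [53, 54] is false
  NOT variance granted: yes → false
  structure height > 91 ft: 88 > 91 is false
  in historic district: no → false
  lot coverage < 64%: 92 < 64 is false
  plans stamped by licensed engineer: yes → true
  lot area ≥ 15581 sq ft: 41763 ≥ 15581 is true
  structure height ≥ 18 ft: 88 ≥ 18 is true
  proposed use = residential: industrial == residential is false
  structure height between 104 ft and 106 ft: 88 in [104, 106] is false
  lot coverage ≥ 50%: 92 ≥ 50 is true
Combine:
[1.1] true OR true = true
[1.2.1] false AND false = false
[1.2] NOT false = true
[1.3] true AND true = true
[1.4.2] false AND false = false
[1.4] false AND false = false
[1] true AND true AND true AND false = false
[2.1.1.1] false AND false = false
[2.1.1.2] false AND true = false
[2.1.1] false AND false = false
[2.1.2.1.1] true AND true = true
[2.1.2.1] NOT true = false
[2.1.2.2] false OR false OR true = true
[2.1.2] false AND true = false
[2.1] false → false (antecedent false ⇒ implication holds) = true
[2] NOT true = false
[root] false AND false = false
Overall: false → denied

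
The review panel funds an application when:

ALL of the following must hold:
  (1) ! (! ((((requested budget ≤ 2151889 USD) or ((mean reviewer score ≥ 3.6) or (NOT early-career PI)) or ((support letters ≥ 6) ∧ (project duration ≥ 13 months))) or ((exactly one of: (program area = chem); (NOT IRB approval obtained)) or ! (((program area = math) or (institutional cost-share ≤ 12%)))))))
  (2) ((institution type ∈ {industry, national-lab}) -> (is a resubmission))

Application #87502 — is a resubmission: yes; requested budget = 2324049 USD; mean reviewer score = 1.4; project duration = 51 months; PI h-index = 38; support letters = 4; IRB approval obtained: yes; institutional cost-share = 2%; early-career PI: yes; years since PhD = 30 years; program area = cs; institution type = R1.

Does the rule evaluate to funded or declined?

Declined

Atomic conditions:
  requested budget ≤ 2151889 USD: 2324049 ≤ 2151889 is false
  mean reviewer score ≥ 3.6: 1.4 ≥ 3.6 is false
  NOT early-career PI: yes → false
  support letters ≥ 6: 4 ≥ 6 is false
  project duration ≥ 13 months: 51 ≥ 13 is true
  program area = chem: cs == chem is false
  NOT IRB approval obtained: yes → false
  program area = math: cs == math is false
  institutional cost-share ≤ 12%: 2 ≤ 12 is true
  institution type ∈ {industry, national-lab}: R1 is not in the set → false
  is a resubmission: yes → true
Combine:
[1.1.1.1.2] false OR false = false
[1.1.1.1.3] false AND true = false
[1.1.1.1] false OR false OR false = false
[1.1.1.2.1] exactly-one(false, false) = false
[1.1.1.2.2.1] false OR true = true
[1.1.1.2.2] NOT true = false
[1.1.1.2] false OR false = false
[1.1.1] false OR false = false
[1.1] NOT false = true
[1] NOT true = false
[2] false → true (antecedent false ⇒ implication holds) = true
[root] false AND true = false
Overall: false → declined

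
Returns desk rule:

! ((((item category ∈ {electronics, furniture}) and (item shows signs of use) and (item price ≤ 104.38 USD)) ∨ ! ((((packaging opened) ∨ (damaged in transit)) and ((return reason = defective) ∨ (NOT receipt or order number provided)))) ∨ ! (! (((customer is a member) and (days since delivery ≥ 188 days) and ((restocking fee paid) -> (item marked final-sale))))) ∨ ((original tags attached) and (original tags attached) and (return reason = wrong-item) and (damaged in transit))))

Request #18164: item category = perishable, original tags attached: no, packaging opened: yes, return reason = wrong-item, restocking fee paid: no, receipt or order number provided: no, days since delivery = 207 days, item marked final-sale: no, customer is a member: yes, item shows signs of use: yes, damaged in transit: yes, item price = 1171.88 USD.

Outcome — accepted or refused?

Atomic conditions:
  item category ∈ {electronics, furniture}: perishable is not in the set → false
  item shows signs of use: yes → true
  item price ≤ 104.38 USD: 1171.88 ≤ 104.38 is false
  packaging opened: yes → true
  damaged in transit: yes → true
  return reason = defective: wrong-item == defective is false
  NOT receipt or order number provided: no → true
  customer is a member: yes → true
  days since delivery ≥ 188 days: 207 ≥ 188 is true
  restocking fee paid: no → false
  item marked final-sale: no → false
  original tags attached: no → false
  return reason = wrong-item: wrong-item == wrong-item is true
Combine:
[1.1] false AND true AND false = false
[1.2.1.1] true OR true = true
[1.2.1.2] false OR true = true
[1.2.1] true AND true = true
[1.2] NOT true = false
[1.3.1.1.3] false → false (antecedent false ⇒ implication holds) = true
[1.3.1.1] true AND true AND true = true
[1.3.1] NOT true = false
[1.3] NOT false = true
[1.4] false AND false AND true AND true = false
[1] false OR false OR true OR false = true
[root] NOT true = false
Overall: false → refused

Refused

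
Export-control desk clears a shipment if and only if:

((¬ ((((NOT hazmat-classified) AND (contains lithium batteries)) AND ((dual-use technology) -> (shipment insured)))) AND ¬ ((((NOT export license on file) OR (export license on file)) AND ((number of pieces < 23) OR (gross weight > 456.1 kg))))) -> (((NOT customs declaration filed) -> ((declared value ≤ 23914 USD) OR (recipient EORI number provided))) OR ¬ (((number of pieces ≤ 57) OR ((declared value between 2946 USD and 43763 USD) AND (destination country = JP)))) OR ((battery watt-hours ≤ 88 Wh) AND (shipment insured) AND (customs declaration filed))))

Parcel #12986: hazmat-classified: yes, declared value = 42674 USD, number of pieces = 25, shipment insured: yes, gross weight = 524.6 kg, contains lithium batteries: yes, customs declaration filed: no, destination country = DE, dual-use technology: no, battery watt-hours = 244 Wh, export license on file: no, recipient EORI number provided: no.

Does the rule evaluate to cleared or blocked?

Atomic conditions:
  NOT hazmat-classified: yes → false
  contains lithium batteries: yes → true
  dual-use technology: no → false
  shipment insured: yes → true
  NOT export license on file: no → true
  export license on file: no → false
  number of pieces < 23: 25 < 23 is false
  gross weight > 456.1 kg: 524.6 > 456.1 is true
  NOT customs declaration filed: no → true
  declared value ≤ 23914 USD: 42674 ≤ 23914 is false
  recipient EORI number provided: no → false
  number of pieces ≤ 57: 25 ≤ 57 is true
  declared value between 2946 USD and 43763 USD: 42674 in [2946, 43763] is true
  destination country = JP: DE == JP is false
  battery watt-hours ≤ 88 Wh: 244 ≤ 88 is false
  customs declaration filed: no → false
Combine:
[1.1.1.1] false AND true = false
[1.1.1.2] false → true (antecedent false ⇒ implication holds) = true
[1.1.1] false AND true = false
[1.1] NOT false = true
[1.2.1.1] true OR false = true
[1.2.1.2] false OR true = true
[1.2.1] true AND true = true
[1.2] NOT true = false
[1] true AND false = false
[2.1.2] false OR false = false
[2.1] true → false = false
[2.2.1.2] true AND false = false
[2.2.1] true OR false = true
[2.2] NOT true = false
[2.3] false AND true AND false = false
[2] false OR false OR false = false
[root] false → false (antecedent false ⇒ implication holds) = true
Overall: true → cleared

Cleared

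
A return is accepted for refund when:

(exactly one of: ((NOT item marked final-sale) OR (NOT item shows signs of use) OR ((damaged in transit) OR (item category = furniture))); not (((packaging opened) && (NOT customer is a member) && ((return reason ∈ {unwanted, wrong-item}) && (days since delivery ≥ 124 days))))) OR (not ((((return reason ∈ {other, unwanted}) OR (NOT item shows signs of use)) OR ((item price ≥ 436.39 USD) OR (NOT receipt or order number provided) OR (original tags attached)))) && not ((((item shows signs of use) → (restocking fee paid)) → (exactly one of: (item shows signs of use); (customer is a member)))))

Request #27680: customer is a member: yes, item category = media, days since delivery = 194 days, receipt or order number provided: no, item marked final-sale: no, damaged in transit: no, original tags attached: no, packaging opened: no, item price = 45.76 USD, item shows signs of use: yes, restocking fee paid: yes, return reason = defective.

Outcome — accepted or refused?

Atomic conditions:
  NOT item marked final-sale: no → true
  NOT item shows signs of use: yes → false
  damaged in transit: no → false
  item category = furniture: media == furniture is false
  packaging opened: no → false
  NOT customer is a member: yes → false
  return reason ∈ {unwanted, wrong-item}: defective is not in the set → false
  days since delivery ≥ 124 days: 194 ≥ 124 is true
  return reason ∈ {other, unwanted}: defective is not in the set → false
  item price ≥ 436.39 USD: 45.76 ≥ 436.39 is false
  NOT receipt or order number provided: no → true
  original tags attached: no → false
  item shows signs of use: yes → true
  restocking fee paid: yes → true
  customer is a member: yes → true
Combine:
[1.1.3] false OR false = false
[1.1] true OR false OR false = true
[1.2.1.3] false AND true = false
[1.2.1] false AND false AND false = false
[1.2] NOT false = true
[1] exactly-one(true, true) = false
[2.1.1.1] false OR false = false
[2.1.1.2] false OR true OR false = true
[2.1.1] false OR true = true
[2.1] NOT true = false
[2.2.1.1] true → true = true
[2.2.1.2] exactly-one(true, true) = false
[2.2.1] true → false = false
[2.2] NOT false = true
[2] false AND true = false
[root] false OR false = false
Overall: false → refused

Refused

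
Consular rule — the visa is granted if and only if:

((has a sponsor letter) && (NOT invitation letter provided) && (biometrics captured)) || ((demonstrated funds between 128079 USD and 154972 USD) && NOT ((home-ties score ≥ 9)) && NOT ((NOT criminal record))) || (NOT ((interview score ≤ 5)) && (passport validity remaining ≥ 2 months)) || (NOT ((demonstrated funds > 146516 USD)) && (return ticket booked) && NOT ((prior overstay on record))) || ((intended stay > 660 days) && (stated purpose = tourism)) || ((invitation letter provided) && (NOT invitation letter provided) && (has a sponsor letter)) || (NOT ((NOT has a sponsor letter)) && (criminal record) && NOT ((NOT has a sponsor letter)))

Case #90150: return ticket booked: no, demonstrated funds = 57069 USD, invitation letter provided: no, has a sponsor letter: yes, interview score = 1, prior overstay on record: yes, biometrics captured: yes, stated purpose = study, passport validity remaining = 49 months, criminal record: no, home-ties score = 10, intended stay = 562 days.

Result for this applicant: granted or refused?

Atomic conditions:
  has a sponsor letter: yes → true
  NOT invitation letter provided: no → true
  biometrics captured: yes → true
  demonstrated funds between 128079 USD and 154972 USD: 57069 in [128079, 154972] is false
  home-ties score ≥ 9: 10 ≥ 9 is true
  NOT criminal record: no → true
  interview score ≤ 5: 1 ≤ 5 is true
  passport validity remaining ≥ 2 months: 49 ≥ 2 is true
  demonstrated funds > 146516 USD: 57069 > 146516 is false
  return ticket booked: no → false
  prior overstay on record: yes → true
  intended stay > 660 days: 562 > 660 is false
  stated purpose = tourism: study == tourism is false
  invitation letter provided: no → false
  NOT has a sponsor letter: yes → false
  criminal record: no → false
Combine:
[1] true AND true AND true = true
[2.2] NOT true = false
[2.3] NOT true = false
[2] false AND false AND false = false
[3.1] NOT true = false
[3] false AND true = false
[4.1] NOT false = true
[4.3] NOT true = false
[4] true AND false AND false = false
[5] false AND false = false
[6] false AND true AND true = false
[7.1] NOT false = true
[7.3] NOT false = true
[7] true AND false AND true = false
[root] true OR false OR false OR false OR false OR false OR false = true
Overall: true → granted

Granted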